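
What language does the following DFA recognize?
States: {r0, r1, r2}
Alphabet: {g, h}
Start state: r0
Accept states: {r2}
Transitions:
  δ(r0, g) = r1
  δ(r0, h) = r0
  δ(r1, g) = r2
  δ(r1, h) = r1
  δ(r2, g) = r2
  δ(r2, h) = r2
Testing a few strings:
  'ghhg' → accept
  'gh' → reject
  'h' → reject
  'g' → reject
State roles: r0=zero g's seen; r1=one g seen; r2=≥ two g's seen
All strings over {g,h} containing at least two g's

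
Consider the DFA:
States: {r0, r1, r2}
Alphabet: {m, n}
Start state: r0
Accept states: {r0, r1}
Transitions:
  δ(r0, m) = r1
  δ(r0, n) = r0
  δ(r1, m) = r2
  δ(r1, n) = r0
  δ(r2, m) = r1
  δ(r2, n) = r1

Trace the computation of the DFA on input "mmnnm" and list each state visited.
read 'm': r0 → r1
  read 'm': r1 → r2
  read 'n': r2 → r1
  read 'n': r1 → r0
  read 'm': r0 → r1
r0 -> r1 -> r2 -> r1 -> r0 -> r1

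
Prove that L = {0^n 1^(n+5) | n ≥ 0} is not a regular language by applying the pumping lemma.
Assume L is regular with pumping length p. Idea: pumping the 0-block breaks the fixed offset of 5.
Choose s = 0^p 1^(p+5) ∈ L. By the pumping lemma, s = xyz with |xy| ≤ p, |y| > 0, so y = 0^k with k ≥ 1. Then xy²z = 0^(p+k) 1^(p+5). For this to be in L we would need p+5 = (p+k)+5, i.e. k = 0, contradicting k ≥ 1. So xy²z ∉ L.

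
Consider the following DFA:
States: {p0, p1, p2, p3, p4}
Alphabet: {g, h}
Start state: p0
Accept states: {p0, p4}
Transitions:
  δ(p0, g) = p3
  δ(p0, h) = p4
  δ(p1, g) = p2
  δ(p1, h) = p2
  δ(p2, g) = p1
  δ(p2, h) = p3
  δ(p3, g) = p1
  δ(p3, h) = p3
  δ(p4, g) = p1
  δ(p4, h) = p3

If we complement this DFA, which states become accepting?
Complement accept states = All states \ Original accept states
= {p0, p1, p2, p3, p4} \ {p0, p4}
{p1, p2, p3}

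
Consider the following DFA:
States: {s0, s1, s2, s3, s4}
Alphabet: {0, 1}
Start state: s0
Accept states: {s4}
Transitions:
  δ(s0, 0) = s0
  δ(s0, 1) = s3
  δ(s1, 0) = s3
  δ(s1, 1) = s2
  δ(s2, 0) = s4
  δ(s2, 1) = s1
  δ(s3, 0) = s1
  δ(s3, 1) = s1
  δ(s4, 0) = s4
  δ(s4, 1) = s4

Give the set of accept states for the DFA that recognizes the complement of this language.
Complement accept states = All states \ Original accept states
= {s0, s1, s2, s3, s4} \ {s4}
{s0, s1, s2, s3}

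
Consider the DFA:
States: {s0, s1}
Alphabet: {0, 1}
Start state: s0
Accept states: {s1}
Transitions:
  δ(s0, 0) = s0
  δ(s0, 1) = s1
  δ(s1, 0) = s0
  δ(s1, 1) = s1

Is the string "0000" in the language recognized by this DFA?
Processing string "0000":
  s0 --0--> s0
  s0 --0--> s0
  s0 --0--> s0
  s0 --0--> s0
Final state: s0
Accept states: {s1}
No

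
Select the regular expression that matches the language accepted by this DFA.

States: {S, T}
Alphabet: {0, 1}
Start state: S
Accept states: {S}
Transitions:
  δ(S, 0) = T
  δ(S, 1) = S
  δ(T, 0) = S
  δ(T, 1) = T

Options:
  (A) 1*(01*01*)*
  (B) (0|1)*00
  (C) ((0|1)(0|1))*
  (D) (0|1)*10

Check each option against the DFA on short strings; one disagreement eliminates an option:
  (A) 1*(01*01*)*: agrees with the DFA on every string of length ≤ 6
  (B) (0|1)*00: on ε the DFA stays in S and accepts (S ∈ Accept), but the regex does not match it → eliminate
  (C) ((0|1)(0|1))*: on '1' the DFA goes S → S and accepts (S ∈ Accept), but the regex does not match it → eliminate
  (D) (0|1)*10: on ε the DFA stays in S and accepts (S ∈ Accept), but the regex does not match it → eliminate
Only (A) is consistent with the DFA.
(A) 1*(01*01*)*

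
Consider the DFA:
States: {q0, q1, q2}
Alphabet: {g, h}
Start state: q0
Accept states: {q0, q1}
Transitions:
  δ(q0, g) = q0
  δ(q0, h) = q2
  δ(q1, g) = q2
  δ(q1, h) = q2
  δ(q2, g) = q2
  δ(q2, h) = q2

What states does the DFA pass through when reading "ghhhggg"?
read 'g': q0 → q0
  read 'h': q0 → q2
  read 'h': q2 → q2
  read 'h': q2 → q2
  read 'g': q2 → q2
  read 'g': q2 → q2
  read 'g': q2 → q2
q0 -> q0 -> q2 -> q2 -> q2 -> q2 -> q2 -> q2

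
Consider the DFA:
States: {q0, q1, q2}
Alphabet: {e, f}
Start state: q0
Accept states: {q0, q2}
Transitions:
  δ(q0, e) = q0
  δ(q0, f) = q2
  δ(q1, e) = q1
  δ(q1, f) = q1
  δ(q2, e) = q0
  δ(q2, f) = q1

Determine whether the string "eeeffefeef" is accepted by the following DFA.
Processing string "eeeffefeef":
  q0 --e--> q0
  q0 --e--> q0
  q0 --e--> q0
  q0 --f--> q2
  q2 --f--> q1
  q1 --e--> q1
  q1 --f--> q1
  q1 --e--> q1
  q1 --e--> q1
  q1 --f--> q1
Final state: q1
Accept states: {q0, q2}
No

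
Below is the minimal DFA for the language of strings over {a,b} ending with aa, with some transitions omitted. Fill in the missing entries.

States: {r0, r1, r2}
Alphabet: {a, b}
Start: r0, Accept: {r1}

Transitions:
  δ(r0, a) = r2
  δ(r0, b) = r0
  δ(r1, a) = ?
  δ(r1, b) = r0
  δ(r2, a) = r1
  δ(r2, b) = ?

From the language and accept set, identify what each state tracks — r0: last symbol not a; r1: two trailing a's; r2: one trailing a.
Each missing δ(q, a) is the state matching the new tracked value after reading a.
δ(r1, a) = r1; δ(r2, b) = r0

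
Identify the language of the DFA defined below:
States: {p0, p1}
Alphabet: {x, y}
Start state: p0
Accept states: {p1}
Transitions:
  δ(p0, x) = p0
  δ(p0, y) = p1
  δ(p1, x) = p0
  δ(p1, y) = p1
Testing a few strings:
  'xx' → reject
  'y' → accept
  'yx' → reject
  'yy' → accept
State roles: p0=last symbol not y; p1=last symbol is y
All strings over {x,y} ending with y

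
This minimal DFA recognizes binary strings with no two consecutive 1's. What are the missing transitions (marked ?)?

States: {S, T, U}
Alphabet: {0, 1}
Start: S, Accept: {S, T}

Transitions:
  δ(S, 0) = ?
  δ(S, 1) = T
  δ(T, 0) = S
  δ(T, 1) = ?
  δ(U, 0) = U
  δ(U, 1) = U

From the language and accept set, identify what each state tracks — S: last symbol not 1 (ok); T: last symbol 1 (ok); U: saw 11 (dead).
Each missing δ(q, a) is the state matching the new tracked value after reading a.
δ(S, 0) = S; δ(T, 1) = U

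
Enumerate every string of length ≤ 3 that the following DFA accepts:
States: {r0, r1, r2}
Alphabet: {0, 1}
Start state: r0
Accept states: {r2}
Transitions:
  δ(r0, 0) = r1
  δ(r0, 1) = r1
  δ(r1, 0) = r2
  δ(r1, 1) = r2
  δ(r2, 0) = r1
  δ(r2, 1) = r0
00, 01, 10, 11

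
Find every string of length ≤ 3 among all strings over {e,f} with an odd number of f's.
f, ef, fe, eef, efe, fee, fff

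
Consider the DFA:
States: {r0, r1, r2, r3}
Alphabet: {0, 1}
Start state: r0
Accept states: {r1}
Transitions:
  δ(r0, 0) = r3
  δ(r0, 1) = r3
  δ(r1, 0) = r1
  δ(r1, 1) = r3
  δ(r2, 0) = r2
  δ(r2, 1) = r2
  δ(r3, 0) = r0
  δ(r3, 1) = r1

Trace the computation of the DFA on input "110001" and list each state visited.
read '1': r0 → r3
  read '1': r3 → r1
  read '0': r1 → r1
  read '0': r1 → r1
  read '0': r1 → r1
  read '1': r1 → r3
r0 -> r3 -> r1 -> r1 -> r1 -> r1 -> r3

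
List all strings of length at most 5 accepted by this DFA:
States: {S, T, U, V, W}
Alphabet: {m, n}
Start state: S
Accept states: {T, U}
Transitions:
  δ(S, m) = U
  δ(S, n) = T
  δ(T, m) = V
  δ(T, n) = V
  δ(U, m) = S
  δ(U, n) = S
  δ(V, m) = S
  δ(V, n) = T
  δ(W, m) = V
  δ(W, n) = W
m, n, mmm, mmn, mnm, mnn, nmn, nnn, nmmm, nmmn, nnmm, nnmn, mmmmm, mmmmn, mmmnm, mmmnn, mmnmn, mmnnn, mnmmm, mnmmn, mnmnm, mnmnn, mnnmn, mnnnn, nmnmn, nmnnn, nnnmn, nnnnn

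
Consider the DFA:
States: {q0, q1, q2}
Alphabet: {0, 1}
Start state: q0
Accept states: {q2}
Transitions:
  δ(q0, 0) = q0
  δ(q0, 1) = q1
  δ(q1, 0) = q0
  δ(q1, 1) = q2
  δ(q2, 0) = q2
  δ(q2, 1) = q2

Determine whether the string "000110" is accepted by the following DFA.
Processing string "000110":
  q0 --0--> q0
  q0 --0--> q0
  q0 --0--> q0
  q0 --1--> q1
  q1 --1--> q2
  q2 --0--> q2
Final state: q2
Accept states: {q2}
Yes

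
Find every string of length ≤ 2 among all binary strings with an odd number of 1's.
1, 01, 10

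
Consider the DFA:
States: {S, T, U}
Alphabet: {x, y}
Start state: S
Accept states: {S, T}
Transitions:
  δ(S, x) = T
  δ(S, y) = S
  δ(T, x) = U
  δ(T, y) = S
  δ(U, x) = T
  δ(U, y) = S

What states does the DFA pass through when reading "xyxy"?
read 'x': S → T
  read 'y': T → S
  read 'x': S → T
  read 'y': T → S
S -> T -> S -> T -> S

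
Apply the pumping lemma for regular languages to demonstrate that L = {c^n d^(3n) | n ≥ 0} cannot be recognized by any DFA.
Assume L is regular with pumping length p. Idea: pumping the c-block breaks the 1:3 ratio.
Choose s = c^p d^(3p) (length 4p ≥ p). By the pumping lemma, s = xyz with |xy| ≤ p, |y| > 0, so y = c^k with k ≥ 1. Then xy²z = c^(p+k) d^(3p). For this to be in L we would need 3p = 3(p+k), i.e. 3k = 0, contradicting k ≥ 1. So xy²z ∉ L.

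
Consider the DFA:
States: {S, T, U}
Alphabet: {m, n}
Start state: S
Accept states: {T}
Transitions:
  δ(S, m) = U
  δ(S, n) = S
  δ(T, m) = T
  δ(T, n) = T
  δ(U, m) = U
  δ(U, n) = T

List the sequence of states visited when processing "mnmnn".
read 'm': S → U
  read 'n': U → T
  read 'm': T → T
  read 'n': T → T
  read 'n': T → T
S -> U -> T -> T -> T -> T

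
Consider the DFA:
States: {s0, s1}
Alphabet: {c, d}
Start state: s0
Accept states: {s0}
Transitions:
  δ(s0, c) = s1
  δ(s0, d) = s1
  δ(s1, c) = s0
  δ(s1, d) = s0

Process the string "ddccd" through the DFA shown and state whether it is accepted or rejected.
Processing string "ddccd":
  s0 --d--> s1
  s1 --d--> s0
  s0 --c--> s1
  s1 --c--> s0
  s0 --d--> s1
Final state: s1
Accept states: {s0}
No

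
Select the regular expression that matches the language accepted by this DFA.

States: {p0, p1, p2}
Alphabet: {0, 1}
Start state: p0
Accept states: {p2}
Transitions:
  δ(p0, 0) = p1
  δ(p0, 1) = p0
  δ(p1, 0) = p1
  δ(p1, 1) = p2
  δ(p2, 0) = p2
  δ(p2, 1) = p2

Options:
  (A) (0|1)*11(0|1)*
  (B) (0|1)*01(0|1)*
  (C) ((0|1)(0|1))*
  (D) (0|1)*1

Check each option against the DFA on short strings; one disagreement eliminates an option:
  (A) (0|1)*11(0|1)*: on '01' the DFA goes p0 → p1 → p2 and accepts (p2 ∈ Accept), but the regex does not match it → eliminate
  (B) (0|1)*01(0|1)*: agrees with the DFA on every string of length ≤ 6
  (C) ((0|1)(0|1))*: on ε the DFA stays in p0 and rejects (p0 ∉ Accept), but the regex matches it → eliminate
  (D) (0|1)*1: on '1' the DFA goes p0 → p0 and rejects (p0 ∉ Accept), but the regex matches it → eliminate
Only (B) is consistent with the DFA.
(B) (0|1)*01(0|1)*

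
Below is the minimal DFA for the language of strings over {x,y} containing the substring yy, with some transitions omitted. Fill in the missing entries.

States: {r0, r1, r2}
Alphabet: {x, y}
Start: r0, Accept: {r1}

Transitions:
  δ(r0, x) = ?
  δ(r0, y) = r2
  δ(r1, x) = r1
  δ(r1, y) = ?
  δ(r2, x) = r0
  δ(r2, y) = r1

From the language and accept set, identify what each state tracks — r0: no progress toward yy; r1: substring yy seen; r2: one trailing y.
Each missing δ(q, a) is the state matching the new tracked value after reading a.
δ(r0, x) = r0; δ(r1, y) = r1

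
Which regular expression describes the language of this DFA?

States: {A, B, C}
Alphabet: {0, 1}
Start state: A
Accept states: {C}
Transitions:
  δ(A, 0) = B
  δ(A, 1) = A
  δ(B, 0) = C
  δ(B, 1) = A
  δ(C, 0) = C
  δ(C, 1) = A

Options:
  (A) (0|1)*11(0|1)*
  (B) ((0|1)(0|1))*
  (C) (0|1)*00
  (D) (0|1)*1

Check each option against the DFA on short strings; one disagreement eliminates an option:
  (A) (0|1)*11(0|1)*: on '00' the DFA goes A → B → C and accepts (C ∈ Accept), but the regex does not match it → eliminate
  (B) ((0|1)(0|1))*: on ε the DFA stays in A and rejects (A ∉ Accept), but the regex matches it → eliminate
  (C) (0|1)*00: agrees with the DFA on every string of length ≤ 6
  (D) (0|1)*1: on '1' the DFA goes A → A and rejects (A ∉ Accept), but the regex matches it → eliminate
Only (C) is consistent with the DFA.
(C) (0|1)*00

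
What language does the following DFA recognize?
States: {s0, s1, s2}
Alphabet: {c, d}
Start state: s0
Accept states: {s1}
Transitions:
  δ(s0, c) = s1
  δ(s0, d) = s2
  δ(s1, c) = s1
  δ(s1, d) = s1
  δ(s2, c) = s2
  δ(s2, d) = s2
Testing a few strings:
  'dc' → reject
  'c' → accept
  'cdc' → accept
  'ddd' → reject
State roles: s0=no input read; s1=started with c; s2=started with d (dead)
All strings over {c,d} starting with c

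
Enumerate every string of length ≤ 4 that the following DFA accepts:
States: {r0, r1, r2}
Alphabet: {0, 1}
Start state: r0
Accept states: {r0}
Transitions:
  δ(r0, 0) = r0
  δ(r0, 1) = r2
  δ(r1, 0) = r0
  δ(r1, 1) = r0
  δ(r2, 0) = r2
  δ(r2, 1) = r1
ε, 0, 00, 000, 110, 111, 0000, 0110, 0111, 1010, 1011, 1100, 1110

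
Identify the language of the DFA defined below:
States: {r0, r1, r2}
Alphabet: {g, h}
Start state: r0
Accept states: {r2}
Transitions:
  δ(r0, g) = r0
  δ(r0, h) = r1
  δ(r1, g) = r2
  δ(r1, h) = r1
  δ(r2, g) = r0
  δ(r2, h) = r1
Testing a few strings:
  'hhgh' → reject
  'h' → reject
  'g' → reject
  'ghhh' → reject
State roles: r0=no suffix match; r1=one trailing h; r2=suffix is hg
All strings over {g,h} ending with hg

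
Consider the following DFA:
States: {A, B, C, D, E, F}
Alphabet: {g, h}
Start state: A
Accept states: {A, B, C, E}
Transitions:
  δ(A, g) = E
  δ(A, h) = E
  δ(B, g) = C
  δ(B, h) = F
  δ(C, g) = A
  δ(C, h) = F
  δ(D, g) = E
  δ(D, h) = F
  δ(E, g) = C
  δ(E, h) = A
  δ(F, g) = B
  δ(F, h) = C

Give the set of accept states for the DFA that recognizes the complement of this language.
Complement accept states = All states \ Original accept states
= {A, B, C, D, E, F} \ {A, B, C, E}
{D, F}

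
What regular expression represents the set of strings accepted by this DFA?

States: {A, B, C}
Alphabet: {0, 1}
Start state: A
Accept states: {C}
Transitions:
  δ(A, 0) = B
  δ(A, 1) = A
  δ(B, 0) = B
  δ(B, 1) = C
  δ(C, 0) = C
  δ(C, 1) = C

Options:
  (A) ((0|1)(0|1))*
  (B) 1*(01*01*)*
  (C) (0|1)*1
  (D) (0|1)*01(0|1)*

Check each option against the DFA on short strings; one disagreement eliminates an option:
  (A) ((0|1)(0|1))*: on ε the DFA stays in A and rejects (A ∉ Accept), but the regex matches it → eliminate
  (B) 1*(01*01*)*: on ε the DFA stays in A and rejects (A ∉ Accept), but the regex matches it → eliminate
  (C) (0|1)*1: on '1' the DFA goes A → A and rejects (A ∉ Accept), but the regex matches it → eliminate
  (D) (0|1)*01(0|1)*: agrees with the DFA on every string of length ≤ 6
Only (D) is consistent with the DFA.
(D) (0|1)*01(0|1)*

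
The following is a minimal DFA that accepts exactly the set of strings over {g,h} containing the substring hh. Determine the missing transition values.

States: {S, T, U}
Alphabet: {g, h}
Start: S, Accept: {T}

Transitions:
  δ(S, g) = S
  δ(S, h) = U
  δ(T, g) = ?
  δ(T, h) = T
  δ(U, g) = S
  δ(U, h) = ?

From the language and accept set, identify what each state tracks — S: no progress toward hh; T: substring hh seen; U: one trailing h.
Each missing δ(q, a) is the state matching the new tracked value after reading a.
δ(T, g) = T; δ(U, h) = T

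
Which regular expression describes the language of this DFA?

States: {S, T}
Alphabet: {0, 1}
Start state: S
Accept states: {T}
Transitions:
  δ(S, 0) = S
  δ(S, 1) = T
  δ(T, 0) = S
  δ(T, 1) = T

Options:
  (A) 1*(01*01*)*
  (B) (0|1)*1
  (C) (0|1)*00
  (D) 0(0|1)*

Check each option against the DFA on short strings; one disagreement eliminates an option:
  (A) 1*(01*01*)*: on ε the DFA stays in S and rejects (S ∉ Accept), but the regex matches it → eliminate
  (B) (0|1)*1: agrees with the DFA on every string of length ≤ 6
  (C) (0|1)*00: on '1' the DFA goes S → T and accepts (T ∈ Accept), but the regex does not match it → eliminate
  (D) 0(0|1)*: on '0' the DFA goes S → S and rejects (S ∉ Accept), but the regex matches it → eliminate
Only (B) is consistent with the DFA.
(B) (0|1)*1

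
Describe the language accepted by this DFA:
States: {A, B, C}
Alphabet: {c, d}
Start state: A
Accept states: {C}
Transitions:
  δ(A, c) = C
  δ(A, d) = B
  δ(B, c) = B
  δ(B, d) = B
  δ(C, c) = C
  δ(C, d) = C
Testing a few strings:
  'ddc' → reject
  'cdc' → accept
  'd' → reject
  'dcd' → reject
State roles: A=no input read; B=started with d (dead); C=started with c
All strings over {c,d} starting with c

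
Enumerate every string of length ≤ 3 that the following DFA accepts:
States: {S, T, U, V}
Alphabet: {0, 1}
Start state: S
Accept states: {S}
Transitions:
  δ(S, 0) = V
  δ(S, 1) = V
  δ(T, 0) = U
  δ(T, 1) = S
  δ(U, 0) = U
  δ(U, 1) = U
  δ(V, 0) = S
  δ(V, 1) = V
ε, 00, 10, 010, 110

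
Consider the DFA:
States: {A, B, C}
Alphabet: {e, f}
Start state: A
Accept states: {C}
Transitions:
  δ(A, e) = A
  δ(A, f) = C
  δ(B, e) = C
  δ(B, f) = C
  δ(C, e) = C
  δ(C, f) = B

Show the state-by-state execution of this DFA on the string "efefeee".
read 'e': A → A
  read 'f': A → C
  read 'e': C → C
  read 'f': C → B
  read 'e': B → C
  read 'e': C → C
  read 'e': C → C
A -> A -> C -> C -> B -> C -> C -> C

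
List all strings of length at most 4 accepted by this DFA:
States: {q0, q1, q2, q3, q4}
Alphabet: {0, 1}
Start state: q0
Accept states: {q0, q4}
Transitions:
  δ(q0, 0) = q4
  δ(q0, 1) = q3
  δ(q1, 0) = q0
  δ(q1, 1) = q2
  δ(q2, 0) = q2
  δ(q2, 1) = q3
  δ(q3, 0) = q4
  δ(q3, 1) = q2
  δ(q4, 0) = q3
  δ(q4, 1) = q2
ε, 0, 10, 000, 0110, 1000, 1110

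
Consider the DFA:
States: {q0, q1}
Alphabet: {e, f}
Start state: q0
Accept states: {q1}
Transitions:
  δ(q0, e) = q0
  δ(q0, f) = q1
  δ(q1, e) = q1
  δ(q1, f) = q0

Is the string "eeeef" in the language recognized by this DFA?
Processing string "eeeef":
  q0 --e--> q0
  q0 --e--> q0
  q0 --e--> q0
  q0 --e--> q0
  q0 --f--> q1
Final state: q1
Accept states: {q1}
Yes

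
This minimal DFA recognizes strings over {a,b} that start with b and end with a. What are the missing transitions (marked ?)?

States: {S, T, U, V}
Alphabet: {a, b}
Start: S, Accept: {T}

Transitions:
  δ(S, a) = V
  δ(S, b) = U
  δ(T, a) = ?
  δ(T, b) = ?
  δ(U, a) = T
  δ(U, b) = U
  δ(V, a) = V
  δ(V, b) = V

From the language and accept set, identify what each state tracks — S: no input read; T: started with b, last symbol a; U: started with b, last symbol b; V: started with a (dead).
Each missing δ(q, a) is the state matching the new tracked value after reading a.
δ(T, a) = T; δ(T, b) = U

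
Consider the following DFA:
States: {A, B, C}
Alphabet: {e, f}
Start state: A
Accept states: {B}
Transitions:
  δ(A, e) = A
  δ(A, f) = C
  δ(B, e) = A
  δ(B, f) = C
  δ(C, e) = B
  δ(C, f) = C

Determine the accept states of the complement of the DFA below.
Complement accept states = All states \ Original accept states
= {A, B, C} \ {B}
{A, C}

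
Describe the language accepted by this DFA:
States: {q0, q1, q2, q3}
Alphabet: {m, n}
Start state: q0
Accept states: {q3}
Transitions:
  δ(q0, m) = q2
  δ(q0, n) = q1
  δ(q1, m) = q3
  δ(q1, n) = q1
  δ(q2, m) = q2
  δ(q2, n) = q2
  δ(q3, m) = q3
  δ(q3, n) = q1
Testing a few strings:
  'mmm' → reject
  'nnm' → accept
  'n' → reject
  'm' → reject
State roles: q0=no input read; q1=started with n, last symbol n; q2=started with m (dead); q3=started with n, last symbol m
All strings over {m,n} that start with n and end with m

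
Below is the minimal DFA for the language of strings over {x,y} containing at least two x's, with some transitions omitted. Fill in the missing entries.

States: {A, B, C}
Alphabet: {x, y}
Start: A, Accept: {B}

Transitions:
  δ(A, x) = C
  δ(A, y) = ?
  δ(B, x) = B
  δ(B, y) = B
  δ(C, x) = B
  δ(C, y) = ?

From the language and accept set, identify what each state tracks — A: zero x's seen; B: ≥ two x's seen; C: one x seen.
Each missing δ(q, a) is the state matching the new tracked value after reading a.
δ(A, y) = A; δ(C, y) = C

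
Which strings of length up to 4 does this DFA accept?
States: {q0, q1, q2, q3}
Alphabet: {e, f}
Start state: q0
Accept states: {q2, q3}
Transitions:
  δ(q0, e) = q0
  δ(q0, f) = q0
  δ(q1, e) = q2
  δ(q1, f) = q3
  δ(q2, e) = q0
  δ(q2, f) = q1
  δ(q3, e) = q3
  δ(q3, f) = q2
None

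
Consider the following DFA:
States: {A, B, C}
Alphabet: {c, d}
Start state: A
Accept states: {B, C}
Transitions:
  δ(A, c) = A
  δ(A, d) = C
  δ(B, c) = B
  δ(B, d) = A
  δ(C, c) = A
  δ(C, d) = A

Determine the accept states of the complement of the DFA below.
Complement accept states = All states \ Original accept states
= {A, B, C} \ {B, C}
{A}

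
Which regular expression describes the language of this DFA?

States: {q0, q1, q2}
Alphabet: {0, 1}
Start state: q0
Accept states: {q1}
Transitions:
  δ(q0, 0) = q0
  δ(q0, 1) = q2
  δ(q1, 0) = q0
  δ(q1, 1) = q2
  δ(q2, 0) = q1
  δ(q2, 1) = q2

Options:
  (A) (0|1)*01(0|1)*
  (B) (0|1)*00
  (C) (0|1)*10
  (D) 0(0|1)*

Check each option against the DFA on short strings; one disagreement eliminates an option:
  (A) (0|1)*01(0|1)*: on '01' the DFA goes q0 → q0 → q2 and rejects (q2 ∉ Accept), but the regex matches it → eliminate
  (B) (0|1)*00: on '00' the DFA goes q0 → q0 → q0 and rejects (q0 ∉ Accept), but the regex matches it → eliminate
  (C) (0|1)*10: agrees with the DFA on every string of length ≤ 6
  (D) 0(0|1)*: on '0' the DFA goes q0 → q0 and rejects (q0 ∉ Accept), but the regex matches it → eliminate
Only (C) is consistent with the DFA.
(C) (0|1)*10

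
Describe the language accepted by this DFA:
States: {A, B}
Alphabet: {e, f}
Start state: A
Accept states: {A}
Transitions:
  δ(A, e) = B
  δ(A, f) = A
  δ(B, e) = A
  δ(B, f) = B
Testing a few strings:
  'e' → reject
  'fef' → reject
  'f' → accept
  'ff' → accept
State roles: A=even number of e's so far; B=odd number of e's so far
All strings over {e,f} with an even number of e's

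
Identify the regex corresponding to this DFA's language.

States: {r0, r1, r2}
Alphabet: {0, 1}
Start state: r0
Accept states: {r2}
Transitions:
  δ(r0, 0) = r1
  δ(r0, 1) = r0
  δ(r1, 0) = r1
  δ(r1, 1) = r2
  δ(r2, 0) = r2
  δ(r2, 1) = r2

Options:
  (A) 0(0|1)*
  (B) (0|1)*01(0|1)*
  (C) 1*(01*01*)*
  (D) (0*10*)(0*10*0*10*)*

Check each option against the DFA on short strings; one disagreement eliminates an option:
  (A) 0(0|1)*: on '0' the DFA goes r0 → r1 and rejects (r1 ∉ Accept), but the regex matches it → eliminate
  (B) (0|1)*01(0|1)*: agrees with the DFA on every string of length ≤ 6
  (C) 1*(01*01*)*: on ε the DFA stays in r0 and rejects (r0 ∉ Accept), but the regex matches it → eliminate
  (D) (0*10*)(0*10*0*10*)*: on '1' the DFA goes r0 → r0 and rejects (r0 ∉ Accept), but the regex matches it → eliminate
Only (B) is consistent with the DFA.
(B) (0|1)*01(0|1)*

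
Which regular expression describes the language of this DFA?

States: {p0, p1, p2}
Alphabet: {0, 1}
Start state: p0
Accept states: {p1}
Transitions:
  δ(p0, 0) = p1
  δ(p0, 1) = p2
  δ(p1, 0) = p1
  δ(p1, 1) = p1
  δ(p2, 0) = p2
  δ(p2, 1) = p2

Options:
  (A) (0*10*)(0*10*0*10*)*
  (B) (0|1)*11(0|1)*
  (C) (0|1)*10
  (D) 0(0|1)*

Check each option against the DFA on short strings; one disagreement eliminates an option:
  (A) (0*10*)(0*10*0*10*)*: on '0' the DFA goes p0 → p1 and accepts (p1 ∈ Accept), but the regex does not match it → eliminate
  (B) (0|1)*11(0|1)*: on '0' the DFA goes p0 → p1 and accepts (p1 ∈ Accept), but the regex does not match it → eliminate
  (C) (0|1)*10: on '0' the DFA goes p0 → p1 and accepts (p1 ∈ Accept), but the regex does not match it → eliminate
  (D) 0(0|1)*: agrees with the DFA on every string of length ≤ 6
Only (D) is consistent with the DFA.
(D) 0(0|1)*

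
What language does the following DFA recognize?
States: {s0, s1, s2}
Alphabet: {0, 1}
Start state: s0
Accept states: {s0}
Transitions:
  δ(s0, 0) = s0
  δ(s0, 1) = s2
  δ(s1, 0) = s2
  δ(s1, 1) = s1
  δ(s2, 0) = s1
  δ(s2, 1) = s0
Testing a few strings:
  '01' → reject
  '1110' → reject
  '00' → accept
  '0101' → reject
State roles: s0=value ≡ 0 (mod 3); s1=value ≡ 2 (mod 3); s2=value ≡ 1 (mod 3)
All binary strings representing a multiple of 3 (read in base 2; leading zeros allowed and ε counts as 0)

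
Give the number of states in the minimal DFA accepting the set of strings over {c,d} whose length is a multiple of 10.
By Myhill–Nerode, count the distinguishable equivalence classes: 10 classes — one per residue of the length mod 10; class i is distinguished from class j by any string of length (10 − i) mod 10.
10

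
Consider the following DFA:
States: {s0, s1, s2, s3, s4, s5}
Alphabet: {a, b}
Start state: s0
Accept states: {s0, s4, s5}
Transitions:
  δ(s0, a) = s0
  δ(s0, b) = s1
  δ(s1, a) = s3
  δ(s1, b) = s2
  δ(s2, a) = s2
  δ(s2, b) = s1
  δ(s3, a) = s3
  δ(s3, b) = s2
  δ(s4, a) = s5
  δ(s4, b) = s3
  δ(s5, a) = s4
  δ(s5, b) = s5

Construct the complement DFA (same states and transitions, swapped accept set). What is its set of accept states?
Complement accept states = All states \ Original accept states
= {s0, s1, s2, s3, s4, s5} \ {s0, s4, s5}
{s1, s2, s3}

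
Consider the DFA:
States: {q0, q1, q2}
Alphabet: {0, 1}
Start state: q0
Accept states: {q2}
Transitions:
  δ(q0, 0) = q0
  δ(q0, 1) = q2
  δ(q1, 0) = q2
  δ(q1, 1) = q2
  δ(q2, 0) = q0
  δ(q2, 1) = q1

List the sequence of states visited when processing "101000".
read '1': q0 → q2
  read '0': q2 → q0
  read '1': q0 → q2
  read '0': q2 → q0
  read '0': q0 → q0
  read '0': q0 → q0
q0 -> q2 -> q0 -> q2 -> q0 -> q0 -> q0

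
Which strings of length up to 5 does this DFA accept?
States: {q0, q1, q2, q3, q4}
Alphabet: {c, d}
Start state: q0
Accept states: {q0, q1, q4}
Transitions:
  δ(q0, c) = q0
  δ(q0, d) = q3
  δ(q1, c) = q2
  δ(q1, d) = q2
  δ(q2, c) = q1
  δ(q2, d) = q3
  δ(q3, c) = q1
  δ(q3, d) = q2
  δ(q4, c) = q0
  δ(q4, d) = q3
ε, c, cc, dc, ccc, cdc, ddc, cccc, ccdc, cddc, dccc, dcdc, dddc, ccccc, cccdc, ccddc, cdccc, cdcdc, cdddc, dccdc, dcddc, ddccc, ddcdc, ddddc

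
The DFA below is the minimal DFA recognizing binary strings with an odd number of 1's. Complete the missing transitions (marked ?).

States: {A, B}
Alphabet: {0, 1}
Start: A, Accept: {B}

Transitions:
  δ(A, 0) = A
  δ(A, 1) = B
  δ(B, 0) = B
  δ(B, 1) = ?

From the language and accept set, identify what each state tracks — A: even number of 1's so far; B: odd number of 1's so far.
Each missing δ(q, a) is the state matching the new tracked value after reading a.
δ(B, 1) = A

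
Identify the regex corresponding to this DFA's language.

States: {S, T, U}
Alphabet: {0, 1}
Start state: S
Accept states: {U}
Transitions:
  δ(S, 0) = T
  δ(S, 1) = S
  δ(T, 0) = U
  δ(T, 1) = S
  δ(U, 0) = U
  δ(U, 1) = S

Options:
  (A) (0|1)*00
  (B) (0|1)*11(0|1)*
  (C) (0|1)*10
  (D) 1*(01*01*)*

Check each option against the DFA on short strings; one disagreement eliminates an option:
  (A) (0|1)*00: agrees with the DFA on every string of length ≤ 6
  (B) (0|1)*11(0|1)*: on '00' the DFA goes S → T → U and accepts (U ∈ Accept), but the regex does not match it → eliminate
  (C) (0|1)*10: on '00' the DFA goes S → T → U and accepts (U ∈ Accept), but the regex does not match it → eliminate
  (D) 1*(01*01*)*: on ε the DFA stays in S and rejects (S ∉ Accept), but the regex matches it → eliminate
Only (A) is consistent with the DFA.
(A) (0|1)*00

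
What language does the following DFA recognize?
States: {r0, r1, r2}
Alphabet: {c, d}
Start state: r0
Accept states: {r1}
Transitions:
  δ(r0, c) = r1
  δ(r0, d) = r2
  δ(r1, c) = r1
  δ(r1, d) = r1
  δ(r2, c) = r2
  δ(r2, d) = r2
Testing a few strings:
  'd' → reject
  'cc' → accept
  'dc' → reject
  'dcd' → reject
State roles: r0=no input read; r1=started with c; r2=started with d (dead)
All strings over {c,d} starting with c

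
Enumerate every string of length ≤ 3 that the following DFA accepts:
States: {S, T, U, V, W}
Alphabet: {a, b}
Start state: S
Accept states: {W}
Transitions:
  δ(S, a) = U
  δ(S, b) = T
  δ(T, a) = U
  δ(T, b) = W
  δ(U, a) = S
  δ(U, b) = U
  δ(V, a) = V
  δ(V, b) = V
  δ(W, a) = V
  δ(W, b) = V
bb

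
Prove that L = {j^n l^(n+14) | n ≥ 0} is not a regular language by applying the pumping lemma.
Assume L is regular with pumping length p. Idea: pumping the j-block breaks the fixed offset of 14.
Choose s = j^p l^(p+14) ∈ L. By the pumping lemma, s = xyz with |xy| ≤ p, |y| > 0, so y = j^k with k ≥ 1. Then xy²z = j^(p+k) l^(p+14). For this to be in L we would need p+14 = (p+k)+14, i.e. k = 0, contradicting k ≥ 1. So xy²z ∉ L.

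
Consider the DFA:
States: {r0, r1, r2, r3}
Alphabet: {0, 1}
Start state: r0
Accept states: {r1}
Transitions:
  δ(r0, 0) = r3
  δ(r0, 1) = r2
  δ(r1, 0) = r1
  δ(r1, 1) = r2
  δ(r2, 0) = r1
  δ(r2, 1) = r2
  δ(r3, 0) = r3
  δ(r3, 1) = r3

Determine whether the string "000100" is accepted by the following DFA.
Processing string "000100":
  r0 --0--> r3
  r3 --0--> r3
  r3 --0--> r3
  r3 --1--> r3
  r3 --0--> r3
  r3 --0--> r3
Final state: r3
Accept states: {r1}
No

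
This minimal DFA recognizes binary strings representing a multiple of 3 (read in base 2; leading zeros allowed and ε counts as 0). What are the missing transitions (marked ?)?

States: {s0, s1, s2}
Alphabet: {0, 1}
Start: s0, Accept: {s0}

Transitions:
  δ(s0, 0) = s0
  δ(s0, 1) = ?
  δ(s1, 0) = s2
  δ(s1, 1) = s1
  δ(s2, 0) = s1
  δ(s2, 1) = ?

From the language and accept set, identify what each state tracks — s0: value ≡ 0 (mod 3); s1: value ≡ 2 (mod 3); s2: value ≡ 1 (mod 3).
Each missing δ(q, a) is the state matching the new tracked value after reading a.
δ(s0, 1) = s2; δ(s2, 1) = s0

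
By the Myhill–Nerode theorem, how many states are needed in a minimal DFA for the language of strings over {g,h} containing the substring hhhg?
By Myhill–Nerode, count the distinguishable equivalence classes: 5 classes — one per longest suffix of the input that is a prefix of 'hhhg' (lengths 0 through 3), plus an absorbing 'already seen hhhg' class.
5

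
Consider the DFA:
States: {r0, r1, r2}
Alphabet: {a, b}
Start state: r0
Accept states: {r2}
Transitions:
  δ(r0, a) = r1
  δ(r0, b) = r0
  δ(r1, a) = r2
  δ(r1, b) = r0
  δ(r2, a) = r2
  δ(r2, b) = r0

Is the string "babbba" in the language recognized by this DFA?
Processing string "babbba":
  r0 --b--> r0
  r0 --a--> r1
  r1 --b--> r0
  r0 --b--> r0
  r0 --b--> r0
  r0 --a--> r1
Final state: r1
Accept states: {r2}
No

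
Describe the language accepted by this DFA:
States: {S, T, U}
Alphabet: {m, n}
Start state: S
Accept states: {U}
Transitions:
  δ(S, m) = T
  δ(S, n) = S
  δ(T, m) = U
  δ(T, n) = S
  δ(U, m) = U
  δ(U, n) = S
Testing a few strings:
  'mn' → reject
  'nnnn' → reject
  'm' → reject
  'nnn' → reject
State roles: S=last symbol not m; T=one trailing m; U=two trailing m's
All strings over {m,n} ending with mm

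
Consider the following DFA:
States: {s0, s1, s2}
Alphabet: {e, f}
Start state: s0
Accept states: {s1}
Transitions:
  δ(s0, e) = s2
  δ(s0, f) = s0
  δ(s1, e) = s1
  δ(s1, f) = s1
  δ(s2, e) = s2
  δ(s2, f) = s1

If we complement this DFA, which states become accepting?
Complement accept states = All states \ Original accept states
= {s0, s1, s2} \ {s1}
{s0, s2}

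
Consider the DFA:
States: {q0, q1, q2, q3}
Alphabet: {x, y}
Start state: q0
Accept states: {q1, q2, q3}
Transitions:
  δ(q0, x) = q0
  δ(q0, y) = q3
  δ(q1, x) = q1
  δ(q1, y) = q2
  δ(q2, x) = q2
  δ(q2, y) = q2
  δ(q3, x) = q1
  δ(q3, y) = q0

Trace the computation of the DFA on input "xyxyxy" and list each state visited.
read 'x': q0 → q0
  read 'y': q0 → q3
  read 'x': q3 → q1
  read 'y': q1 → q2
  read 'x': q2 → q2
  read 'y': q2 → q2
q0 -> q0 -> q3 -> q1 -> q2 -> q2 -> q2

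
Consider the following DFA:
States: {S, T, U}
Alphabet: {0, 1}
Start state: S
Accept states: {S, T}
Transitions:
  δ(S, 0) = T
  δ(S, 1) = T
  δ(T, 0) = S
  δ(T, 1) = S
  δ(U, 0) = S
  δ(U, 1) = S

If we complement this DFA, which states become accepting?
Complement accept states = All states \ Original accept states
= {S, T, U} \ {S, T}
{U}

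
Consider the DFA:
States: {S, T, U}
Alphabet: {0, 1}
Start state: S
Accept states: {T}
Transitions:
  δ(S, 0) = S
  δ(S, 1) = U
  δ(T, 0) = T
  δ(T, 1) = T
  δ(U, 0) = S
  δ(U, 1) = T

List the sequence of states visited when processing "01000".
read '0': S → S
  read '1': S → U
  read '0': U → S
  read '0': S → S
  read '0': S → S
S -> S -> U -> S -> S -> S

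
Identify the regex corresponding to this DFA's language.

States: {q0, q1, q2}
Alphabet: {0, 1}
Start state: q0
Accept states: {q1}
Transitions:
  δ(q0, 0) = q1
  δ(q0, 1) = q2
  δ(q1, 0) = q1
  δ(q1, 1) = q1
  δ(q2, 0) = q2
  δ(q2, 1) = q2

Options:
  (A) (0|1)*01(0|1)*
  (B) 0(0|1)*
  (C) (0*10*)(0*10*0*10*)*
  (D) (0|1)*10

Check each option against the DFA on short strings; one disagreement eliminates an option:
  (A) (0|1)*01(0|1)*: on '0' the DFA goes q0 → q1 and accepts (q1 ∈ Accept), but the regex does not match it → eliminate
  (B) 0(0|1)*: agrees with the DFA on every string of length ≤ 6
  (C) (0*10*)(0*10*0*10*)*: on '0' the DFA goes q0 → q1 and accepts (q1 ∈ Accept), but the regex does not match it → eliminate
  (D) (0|1)*10: on '0' the DFA goes q0 → q1 and accepts (q1 ∈ Accept), but the regex does not match it → eliminate
Only (B) is consistent with the DFA.
(B) 0(0|1)*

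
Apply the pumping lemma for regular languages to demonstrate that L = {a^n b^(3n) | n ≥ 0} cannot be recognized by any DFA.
Assume L is regular with pumping length p. Idea: pumping the a-block breaks the 1:3 ratio.
Choose s = a^p b^(3p) (length 4p ≥ p). By the pumping lemma, s = xyz with |xy| ≤ p, |y| > 0, so y = a^k with k ≥ 1. Then xy²z = a^(p+k) b^(3p). For this to be in L we would need 3p = 3(p+k), i.e. 3k = 0, contradicting k ≥ 1. So xy²z ∉ L.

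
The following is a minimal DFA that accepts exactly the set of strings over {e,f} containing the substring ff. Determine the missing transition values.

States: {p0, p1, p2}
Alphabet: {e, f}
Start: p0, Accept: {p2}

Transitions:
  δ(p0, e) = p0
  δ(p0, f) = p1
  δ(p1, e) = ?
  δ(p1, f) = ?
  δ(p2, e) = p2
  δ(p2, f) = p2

From the language and accept set, identify what each state tracks — p0: no progress toward ff; p1: one trailing f; p2: substring ff seen.
Each missing δ(q, a) is the state matching the new tracked value after reading a.
δ(p1, e) = p0; δ(p1, f) = p2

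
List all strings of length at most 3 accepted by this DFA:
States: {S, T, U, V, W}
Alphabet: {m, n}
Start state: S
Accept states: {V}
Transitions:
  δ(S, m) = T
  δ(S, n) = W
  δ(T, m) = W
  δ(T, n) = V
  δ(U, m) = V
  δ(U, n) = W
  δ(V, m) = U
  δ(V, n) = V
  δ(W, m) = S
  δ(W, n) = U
mn, mnn, nnm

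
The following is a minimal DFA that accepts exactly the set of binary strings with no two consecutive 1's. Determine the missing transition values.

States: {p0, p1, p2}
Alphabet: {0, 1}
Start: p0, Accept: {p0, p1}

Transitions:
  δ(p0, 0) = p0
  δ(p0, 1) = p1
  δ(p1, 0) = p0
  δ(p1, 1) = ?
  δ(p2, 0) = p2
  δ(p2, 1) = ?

From the language and accept set, identify what each state tracks — p0: last symbol not 1 (ok); p1: last symbol 1 (ok); p2: saw 11 (dead).
Each missing δ(q, a) is the state matching the new tracked value after reading a.
δ(p1, 1) = p2; δ(p2, 1) = p2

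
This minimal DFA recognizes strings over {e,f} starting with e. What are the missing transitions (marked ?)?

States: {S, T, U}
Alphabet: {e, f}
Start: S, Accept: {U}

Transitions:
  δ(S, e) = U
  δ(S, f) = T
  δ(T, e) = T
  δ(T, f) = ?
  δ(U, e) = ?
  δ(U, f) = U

From the language and accept set, identify what each state tracks — S: no input read; T: started with f (dead); U: started with e.
Each missing δ(q, a) is the state matching the new tracked value after reading a.
δ(T, f) = T; δ(U, e) = U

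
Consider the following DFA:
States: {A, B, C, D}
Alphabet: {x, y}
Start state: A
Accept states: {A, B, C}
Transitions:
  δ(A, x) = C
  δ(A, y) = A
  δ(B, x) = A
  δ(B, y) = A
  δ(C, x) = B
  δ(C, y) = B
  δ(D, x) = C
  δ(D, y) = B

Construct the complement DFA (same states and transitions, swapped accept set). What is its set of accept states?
Complement accept states = All states \ Original accept states
= {A, B, C, D} \ {A, B, C}
{D}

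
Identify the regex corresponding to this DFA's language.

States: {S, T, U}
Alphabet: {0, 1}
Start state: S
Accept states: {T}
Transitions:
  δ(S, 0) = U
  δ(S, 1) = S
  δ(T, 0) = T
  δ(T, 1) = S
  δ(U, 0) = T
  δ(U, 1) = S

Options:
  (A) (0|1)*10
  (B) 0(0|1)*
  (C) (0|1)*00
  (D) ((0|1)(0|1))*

Check each option against the DFA on short strings; one disagreement eliminates an option:
  (A) (0|1)*10: on '00' the DFA goes S → U → T and accepts (T ∈ Accept), but the regex does not match it → eliminate
  (B) 0(0|1)*: on '0' the DFA goes S → U and rejects (U ∉ Accept), but the regex matches it → eliminate
  (C) (0|1)*00: agrees with the DFA on every string of length ≤ 6
  (D) ((0|1)(0|1))*: on ε the DFA stays in S and rejects (S ∉ Accept), but the regex matches it → eliminate
Only (C) is consistent with the DFA.
(C) (0|1)*00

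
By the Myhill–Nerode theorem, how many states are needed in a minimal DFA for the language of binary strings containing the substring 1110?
By Myhill–Nerode, count the distinguishable equivalence classes: 5 classes — one per longest suffix of the input that is a prefix of '1110' (lengths 0 through 3), plus an absorbing 'already seen 1110' class.
5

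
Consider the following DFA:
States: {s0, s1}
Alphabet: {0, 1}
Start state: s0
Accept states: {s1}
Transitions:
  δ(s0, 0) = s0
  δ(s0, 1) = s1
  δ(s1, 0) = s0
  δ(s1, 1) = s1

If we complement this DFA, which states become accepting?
Complement accept states = All states \ Original accept states
= {s0, s1} \ {s1}
{s0}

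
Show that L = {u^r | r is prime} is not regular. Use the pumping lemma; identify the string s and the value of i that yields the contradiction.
Assume L is regular with pumping length p. Idea: pumping by a suitable count produces a composite length.
Let q be a prime with q ≥ p and choose s = u^q ∈ L. By the pumping lemma, s = xyz with |xy| ≤ p, |y| = k ≥ 1. Take i = q+1: |xy^(q+1)z| = q + q·k = q(1+k). Since q ≥ 2 and 1+k ≥ 2, q(1+k) is composite, so xy^(q+1)z ∉ L.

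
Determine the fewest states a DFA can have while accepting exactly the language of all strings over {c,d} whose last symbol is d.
By Myhill–Nerode, count the distinguishable equivalence classes: 2^1 = 2 classes — the DFA must remember the last 1 symbol read; every pair of distinct length-1 suffixes is distinguishable by some continuation.
2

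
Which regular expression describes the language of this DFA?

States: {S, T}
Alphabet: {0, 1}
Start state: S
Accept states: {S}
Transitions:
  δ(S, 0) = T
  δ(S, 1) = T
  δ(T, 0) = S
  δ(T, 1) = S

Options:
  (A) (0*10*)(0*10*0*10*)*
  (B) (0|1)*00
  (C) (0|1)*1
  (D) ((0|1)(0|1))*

Check each option against the DFA on short strings; one disagreement eliminates an option:
  (A) (0*10*)(0*10*0*10*)*: on ε the DFA stays in S and accepts (S ∈ Accept), but the regex does not match it → eliminate
  (B) (0|1)*00: on ε the DFA stays in S and accepts (S ∈ Accept), but the regex does not match it → eliminate
  (C) (0|1)*1: on ε the DFA stays in S and accepts (S ∈ Accept), but the regex does not match it → eliminate
  (D) ((0|1)(0|1))*: agrees with the DFA on every string of length ≤ 6
Only (D) is consistent with the DFA.
(D) ((0|1)(0|1))*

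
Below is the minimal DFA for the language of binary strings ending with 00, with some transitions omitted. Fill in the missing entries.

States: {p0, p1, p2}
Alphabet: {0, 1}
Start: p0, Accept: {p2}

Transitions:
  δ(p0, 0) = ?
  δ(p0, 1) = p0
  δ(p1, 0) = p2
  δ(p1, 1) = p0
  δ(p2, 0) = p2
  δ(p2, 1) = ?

From the language and accept set, identify what each state tracks — p0: last symbol not 0; p1: one trailing 0; p2: two trailing 0's.
Each missing δ(q, a) is the state matching the new tracked value after reading a.
δ(p0, 0) = p1; δ(p2, 1) = p0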